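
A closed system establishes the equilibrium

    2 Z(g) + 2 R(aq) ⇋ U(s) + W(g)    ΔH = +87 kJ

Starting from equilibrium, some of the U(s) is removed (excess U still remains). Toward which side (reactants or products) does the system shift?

no shift

U is a pure solid; its activity is 1 regardless of amount, so Q is unaffected — no shift from this change.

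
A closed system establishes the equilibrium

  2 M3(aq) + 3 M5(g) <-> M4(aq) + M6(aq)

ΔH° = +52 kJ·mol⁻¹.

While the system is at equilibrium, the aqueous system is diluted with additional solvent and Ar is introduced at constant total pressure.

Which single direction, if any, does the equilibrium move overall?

Dilution scales every aqueous concentration by the same factor. Δn_aq = 2 − 2 = 0, so Q is unchanged — no shift.
Adding inert gas at constant total pressure expands the volume and lowers every reacting partial pressure. With Δn_gas = 0 − 3 = -3, Q moves away from K toward the side with fewer gas moles, so the system shifts toward the side with more gas moles — to the left.
Only the nonzero effect(s) matter; the net shift is to the left.

left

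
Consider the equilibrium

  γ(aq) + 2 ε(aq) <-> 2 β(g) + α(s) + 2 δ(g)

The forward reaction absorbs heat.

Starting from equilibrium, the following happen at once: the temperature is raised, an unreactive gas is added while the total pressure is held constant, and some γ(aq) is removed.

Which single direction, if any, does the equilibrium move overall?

The forward reaction is endothermic. Raising T favours the endothermic direction — shift to the right.
Adding inert gas at constant total pressure expands the volume and lowers every reacting partial pressure. With Δn_gas = 4 − 0 = +4, Q moves away from K toward the side with fewer gas moles, so the system shifts toward the side with more gas moles — to the right.
Removing γ (aq), a reactant, drives the reaction to the left.
The individual effects push in opposite directions; without quantitative information the net direction cannot be determined.

cannot be determined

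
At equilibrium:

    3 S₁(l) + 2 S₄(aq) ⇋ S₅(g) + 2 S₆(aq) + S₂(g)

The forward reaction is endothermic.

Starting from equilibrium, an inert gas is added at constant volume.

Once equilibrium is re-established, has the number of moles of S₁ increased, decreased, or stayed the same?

At constant volume, adding an inert gas leaves every reacting species' partial pressure unchanged, so Q is unchanged — no shift from this change.
No net shift occurs, so the amount of S₁ is unchanged.

unchanged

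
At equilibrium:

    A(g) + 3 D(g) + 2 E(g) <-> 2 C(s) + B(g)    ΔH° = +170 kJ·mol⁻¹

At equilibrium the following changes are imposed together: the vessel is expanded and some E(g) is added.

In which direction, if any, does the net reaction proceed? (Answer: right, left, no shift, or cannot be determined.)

Gas moles: reactants 6, products 1 (Δn_gas = -5). Expansion shifts the system toward the side with more moles of gas — to the left.
Adding E (g), a reactant, drives the reaction to the right.
The individual effects push in opposite directions; without quantitative information the net direction cannot be determined.

cannot be determined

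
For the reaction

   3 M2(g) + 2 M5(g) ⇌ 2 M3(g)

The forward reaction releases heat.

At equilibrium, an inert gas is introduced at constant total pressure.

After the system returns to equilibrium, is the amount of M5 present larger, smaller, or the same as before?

Adding inert gas at constant total pressure expands the volume and lowers every reacting partial pressure. With Δn_gas = 2 − 5 = -3, Q moves away from K toward the side with fewer gas moles, so the system shifts toward the side with more gas moles — to the left.
The net shift is to the left. M5 is a reactant, so its amount increases.

increases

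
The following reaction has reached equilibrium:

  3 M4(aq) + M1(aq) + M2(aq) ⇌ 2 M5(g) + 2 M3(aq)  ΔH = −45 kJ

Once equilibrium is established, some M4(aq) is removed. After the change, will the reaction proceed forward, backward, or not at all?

Removing M4 (aq), a reactant, drives the reaction to the left.

left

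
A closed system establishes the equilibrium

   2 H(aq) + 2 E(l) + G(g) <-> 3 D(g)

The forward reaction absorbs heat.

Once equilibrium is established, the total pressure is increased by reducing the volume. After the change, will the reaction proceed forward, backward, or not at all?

Gas moles: reactants 1, products 3 (Δn_gas = +2). Compression shifts the system toward the side with fewer moles of gas — to the left.

left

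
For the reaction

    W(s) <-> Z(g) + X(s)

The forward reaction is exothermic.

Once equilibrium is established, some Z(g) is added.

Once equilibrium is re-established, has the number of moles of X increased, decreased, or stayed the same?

Adding Z (g), a product, drives the reaction to the left.
The net shift is to the left. X is a product, so its amount decreases.

decreases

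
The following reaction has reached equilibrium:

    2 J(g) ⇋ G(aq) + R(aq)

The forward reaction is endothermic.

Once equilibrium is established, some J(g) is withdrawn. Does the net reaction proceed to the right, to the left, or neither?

Removing J (g), a reactant, drives the reaction to the left.

left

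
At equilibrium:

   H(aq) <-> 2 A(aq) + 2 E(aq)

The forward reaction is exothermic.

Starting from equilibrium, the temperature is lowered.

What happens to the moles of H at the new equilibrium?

decreases

The forward reaction is exothermic. Lowering T favours the exothermic direction — shift to the right.
The net shift is to the right. H is a reactant, so its amount decreases.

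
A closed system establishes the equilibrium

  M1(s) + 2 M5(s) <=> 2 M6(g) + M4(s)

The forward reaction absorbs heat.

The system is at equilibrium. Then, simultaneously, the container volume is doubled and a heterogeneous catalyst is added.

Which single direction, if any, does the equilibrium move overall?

Gas moles: reactants 0, products 2 (Δn_gas = +2). Expansion shifts the system toward the side with more moles of gas — to the right.
A catalyst speeds both forward and reverse rates equally; it changes neither Q nor K — no shift from this change.
Only the nonzero effect(s) matter; the net shift is to the right.

right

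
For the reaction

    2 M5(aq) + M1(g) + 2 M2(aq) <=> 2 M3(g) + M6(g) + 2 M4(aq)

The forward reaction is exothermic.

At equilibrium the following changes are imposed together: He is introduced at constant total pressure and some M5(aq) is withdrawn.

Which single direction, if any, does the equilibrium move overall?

cannot be determined

Adding inert gas at constant total pressure expands the volume and lowers every reacting partial pressure. With Δn_gas = 3 − 1 = +2, Q moves away from K toward the side with fewer gas moles, so the system shifts toward the side with more gas moles — to the right.
Removing M5 (aq), a reactant, drives the reaction to the left.
The individual effects push in opposite directions; without quantitative information the net direction cannot be determined.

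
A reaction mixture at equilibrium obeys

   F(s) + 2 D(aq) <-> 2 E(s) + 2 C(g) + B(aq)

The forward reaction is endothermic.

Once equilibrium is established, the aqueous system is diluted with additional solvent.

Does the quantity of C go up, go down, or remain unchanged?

decreases

Dilution lowers every aqueous concentration by the same factor. Δn_aq = 1 − 2 = -1, so the system shifts toward the side with more dissolved moles — to the left.
The net shift is to the left. C is a product, so its amount decreases.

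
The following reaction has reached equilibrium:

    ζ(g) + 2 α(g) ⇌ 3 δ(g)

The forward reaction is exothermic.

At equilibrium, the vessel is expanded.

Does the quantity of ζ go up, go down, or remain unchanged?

Gas moles: reactants 3, products 3. Δn_gas = 0, so a volume change leaves Q equal to K — no shift from this change.
No net shift occurs, so the amount of ζ is unchanged.

unchanged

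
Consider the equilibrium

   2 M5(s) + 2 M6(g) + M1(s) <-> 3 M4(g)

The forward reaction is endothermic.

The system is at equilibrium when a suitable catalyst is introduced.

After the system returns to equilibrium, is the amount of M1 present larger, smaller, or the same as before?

A catalyst speeds both forward and reverse rates equally; it changes neither Q nor K — no shift from this change.
No net shift occurs, so the amount of M1 is unchanged.

unchanged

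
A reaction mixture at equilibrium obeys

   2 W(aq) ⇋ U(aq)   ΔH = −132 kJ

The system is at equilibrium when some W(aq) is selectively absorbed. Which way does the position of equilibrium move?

Removing W (aq), a reactant, drives the reaction to the left.

left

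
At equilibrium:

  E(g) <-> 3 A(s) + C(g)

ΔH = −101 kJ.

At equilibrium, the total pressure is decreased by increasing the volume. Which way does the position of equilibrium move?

no shift

Gas moles: reactants 1, products 1. Δn_gas = 0, so a volume change leaves Q equal to K — no shift from this change.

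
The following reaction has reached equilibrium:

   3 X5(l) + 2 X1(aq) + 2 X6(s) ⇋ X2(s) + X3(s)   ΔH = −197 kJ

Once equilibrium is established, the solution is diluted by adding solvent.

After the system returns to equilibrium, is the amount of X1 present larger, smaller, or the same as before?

Dilution lowers every aqueous concentration by the same factor. Δn_aq = 0 − 2 = -2, so the system shifts toward the side with more dissolved moles — to the left.
The net shift is to the left. X1 is a reactant, so its amount increases.

increases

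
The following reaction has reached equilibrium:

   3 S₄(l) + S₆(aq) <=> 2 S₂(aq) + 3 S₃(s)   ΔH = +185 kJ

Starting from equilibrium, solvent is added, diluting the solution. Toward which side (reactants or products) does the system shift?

right

Dilution lowers every aqueous concentration by the same factor. Δn_aq = 2 − 1 = +1, so the system shifts toward the side with more dissolved moles — to the right.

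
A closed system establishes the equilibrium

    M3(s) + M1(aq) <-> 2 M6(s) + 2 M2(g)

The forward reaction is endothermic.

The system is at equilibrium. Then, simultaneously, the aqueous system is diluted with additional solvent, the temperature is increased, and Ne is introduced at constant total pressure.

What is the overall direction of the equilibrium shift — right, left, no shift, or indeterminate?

cannot be determined

Dilution lowers every aqueous concentration by the same factor. Δn_aq = 0 − 1 = -1, so the system shifts toward the side with more dissolved moles — to the left.
The forward reaction is endothermic. Raising T favours the endothermic direction — shift to the right.
Adding inert gas at constant total pressure expands the volume and lowers every reacting partial pressure. With Δn_gas = 2 − 0 = +2, Q moves away from K toward the side with fewer gas moles, so the system shifts toward the side with more gas moles — to the right.
The individual effects push in opposite directions; without quantitative information the net direction cannot be determined.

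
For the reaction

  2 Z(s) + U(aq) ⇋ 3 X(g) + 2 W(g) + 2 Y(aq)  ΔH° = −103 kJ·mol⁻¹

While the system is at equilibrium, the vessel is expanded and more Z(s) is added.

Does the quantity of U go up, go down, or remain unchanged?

Gas moles: reactants 0, products 5 (Δn_gas = +5). Expansion shifts the system toward the side with more moles of gas — to the right.
Z is a pure solid; its activity is 1 regardless of amount, so Q is unaffected — no shift from this change.
The net shift is to the right. U is a reactant, so its amount decreases.

decreases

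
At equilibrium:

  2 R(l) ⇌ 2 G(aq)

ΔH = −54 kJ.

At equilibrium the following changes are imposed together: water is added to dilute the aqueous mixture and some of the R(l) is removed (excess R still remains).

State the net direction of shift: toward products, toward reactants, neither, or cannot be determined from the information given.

Dilution lowers every aqueous concentration by the same factor. Δn_aq = 2 − 0 = +2, so the system shifts toward the side with more dissolved moles — to the right.
R is a pure liquid; its activity is 1 regardless of amount, so Q is unaffected — no shift from this change.
Only the nonzero effect(s) matter; the net shift is to the right.

right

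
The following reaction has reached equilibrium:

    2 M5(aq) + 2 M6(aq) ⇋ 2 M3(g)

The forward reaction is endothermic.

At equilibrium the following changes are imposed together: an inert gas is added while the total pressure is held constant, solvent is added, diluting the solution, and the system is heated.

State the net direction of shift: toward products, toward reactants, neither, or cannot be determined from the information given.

cannot be determined

Adding inert gas at constant total pressure expands the volume and lowers every reacting partial pressure. With Δn_gas = 2 − 0 = +2, Q moves away from K toward the side with fewer gas moles, so the system shifts toward the side with more gas moles — to the right.
Dilution lowers every aqueous concentration by the same factor. Δn_aq = 0 − 4 = -4, so the system shifts toward the side with more dissolved moles — to the left.
The forward reaction is endothermic. Raising T favours the endothermic direction — shift to the right.
The individual effects push in opposite directions; without quantitative information the net direction cannot be determined.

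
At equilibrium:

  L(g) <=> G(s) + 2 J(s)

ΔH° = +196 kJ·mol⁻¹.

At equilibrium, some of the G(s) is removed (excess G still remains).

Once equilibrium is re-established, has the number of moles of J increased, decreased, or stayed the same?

G is a pure solid; its activity is 1 regardless of amount, so Q is unaffected — no shift from this change.
No net shift occurs, so the amount of J is unchanged.

unchanged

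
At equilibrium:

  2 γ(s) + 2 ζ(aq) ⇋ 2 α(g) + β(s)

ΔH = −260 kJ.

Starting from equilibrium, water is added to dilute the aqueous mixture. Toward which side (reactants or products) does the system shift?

left

Dilution lowers every aqueous concentration by the same factor. Δn_aq = 0 − 2 = -2, so the system shifts toward the side with more dissolved moles — to the left.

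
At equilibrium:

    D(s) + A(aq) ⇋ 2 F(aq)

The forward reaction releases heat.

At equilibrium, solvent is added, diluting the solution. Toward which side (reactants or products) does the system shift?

right

Dilution lowers every aqueous concentration by the same factor. Δn_aq = 2 − 1 = +1, so the system shifts toward the side with more dissolved moles — to the right.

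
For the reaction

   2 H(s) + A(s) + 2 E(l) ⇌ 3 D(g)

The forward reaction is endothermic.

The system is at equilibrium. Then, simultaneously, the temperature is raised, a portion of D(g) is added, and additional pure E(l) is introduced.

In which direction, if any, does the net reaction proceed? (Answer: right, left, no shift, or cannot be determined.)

The forward reaction is endothermic. Raising T favours the endothermic direction — shift to the right.
Adding D (g), a product, drives the reaction to the left.
E is a pure liquid; its activity is 1 regardless of amount, so Q is unaffected — no shift from this change.
The individual effects push in opposite directions; without quantitative information the net direction cannot be determined.

cannot be determined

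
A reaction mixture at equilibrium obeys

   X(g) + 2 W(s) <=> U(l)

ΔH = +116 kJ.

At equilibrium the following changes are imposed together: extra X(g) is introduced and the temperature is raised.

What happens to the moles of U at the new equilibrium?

Adding X (g), a reactant, drives the reaction to the right.
The forward reaction is endothermic. Raising T favours the endothermic direction — shift to the right.
The net shift is to the right. U is a product, so its amount increases.

increases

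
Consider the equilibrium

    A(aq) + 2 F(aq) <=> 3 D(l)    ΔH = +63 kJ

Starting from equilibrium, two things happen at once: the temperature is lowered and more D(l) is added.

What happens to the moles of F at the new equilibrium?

increases

The forward reaction is endothermic. Lowering T favours the exothermic direction — shift to the left.
D is a pure liquid; its activity is 1 regardless of amount, so Q is unaffected — no shift from this change.
The net shift is to the left. F is a reactant, so its amount increases.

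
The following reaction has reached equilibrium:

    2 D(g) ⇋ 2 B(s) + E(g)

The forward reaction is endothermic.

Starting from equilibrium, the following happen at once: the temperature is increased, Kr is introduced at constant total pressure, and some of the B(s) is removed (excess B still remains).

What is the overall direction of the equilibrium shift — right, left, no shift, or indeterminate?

cannot be determined

The forward reaction is endothermic. Raising T favours the endothermic direction — shift to the right.
Adding inert gas at constant total pressure expands the volume and lowers every reacting partial pressure. With Δn_gas = 1 − 2 = -1, Q moves away from K toward the side with fewer gas moles, so the system shifts toward the side with more gas moles — to the left.
B is a pure solid; its activity is 1 regardless of amount, so Q is unaffected — no shift from this change.
The individual effects push in opposite directions; without quantitative information the net direction cannot be determined.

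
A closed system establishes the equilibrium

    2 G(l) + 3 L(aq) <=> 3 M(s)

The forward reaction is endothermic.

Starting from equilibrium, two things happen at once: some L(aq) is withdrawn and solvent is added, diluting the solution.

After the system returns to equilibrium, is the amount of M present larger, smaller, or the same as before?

decreases

Removing L (aq), a reactant, drives the reaction to the left.
Dilution lowers every aqueous concentration by the same factor. Δn_aq = 0 − 3 = -3, so the system shifts toward the side with more dissolved moles — to the left.
The net shift is to the left. M is a product, so its amount decreases.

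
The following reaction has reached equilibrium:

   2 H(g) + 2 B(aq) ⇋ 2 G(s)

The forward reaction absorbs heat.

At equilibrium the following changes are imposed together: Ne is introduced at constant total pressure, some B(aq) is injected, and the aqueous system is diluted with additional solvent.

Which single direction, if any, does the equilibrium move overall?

Adding inert gas at constant total pressure expands the volume and lowers every reacting partial pressure. With Δn_gas = 0 − 2 = -2, Q moves away from K toward the side with fewer gas moles, so the system shifts toward the side with more gas moles — to the left.
Adding B (aq), a reactant, drives the reaction to the right.
Dilution lowers every aqueous concentration by the same factor. Δn_aq = 0 − 2 = -2, so the system shifts toward the side with more dissolved moles — to the left.
The individual effects push in opposite directions; without quantitative information the net direction cannot be determined.

cannot be determined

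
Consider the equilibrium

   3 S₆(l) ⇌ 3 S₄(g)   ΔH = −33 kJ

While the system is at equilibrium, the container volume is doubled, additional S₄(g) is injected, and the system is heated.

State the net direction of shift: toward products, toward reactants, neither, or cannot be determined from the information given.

cannot be determined

Gas moles: reactants 0, products 3 (Δn_gas = +3). Expansion shifts the system toward the side with more moles of gas — to the right.
Adding S₄ (g), a product, drives the reaction to the left.
The forward reaction is exothermic. Raising T favours the endothermic direction — shift to the left.
The individual effects push in opposite directions; without quantitative information the net direction cannot be determined.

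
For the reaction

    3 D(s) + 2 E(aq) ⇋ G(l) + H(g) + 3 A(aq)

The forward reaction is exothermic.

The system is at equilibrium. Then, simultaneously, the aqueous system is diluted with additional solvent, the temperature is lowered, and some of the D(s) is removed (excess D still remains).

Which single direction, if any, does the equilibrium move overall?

right

Dilution lowers every aqueous concentration by the same factor. Δn_aq = 3 − 2 = +1, so the system shifts toward the side with more dissolved moles — to the right.
The forward reaction is exothermic. Lowering T favours the exothermic direction — shift to the right.
D is a pure solid; its activity is 1 regardless of amount, so Q is unaffected — no shift from this change.
Only the nonzero effect(s) matter; the net shift is to the right.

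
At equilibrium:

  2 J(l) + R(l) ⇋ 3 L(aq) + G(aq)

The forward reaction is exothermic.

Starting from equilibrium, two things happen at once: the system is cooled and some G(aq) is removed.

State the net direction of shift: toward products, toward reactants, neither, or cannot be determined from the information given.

The forward reaction is exothermic. Lowering T favours the exothermic direction — shift to the right.
Removing G (aq), a product, drives the reaction to the right.
All effects act in the same direction — net shift to the right.

right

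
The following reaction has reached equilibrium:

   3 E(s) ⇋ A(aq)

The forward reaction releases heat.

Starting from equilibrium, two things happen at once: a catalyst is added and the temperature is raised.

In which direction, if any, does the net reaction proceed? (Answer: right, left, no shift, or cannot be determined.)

left

A catalyst speeds both forward and reverse rates equally; it changes neither Q nor K — no shift from this change.
The forward reaction is exothermic. Raising T favours the endothermic direction — shift to the left.
Only the nonzero effect(s) matter; the net shift is to the left.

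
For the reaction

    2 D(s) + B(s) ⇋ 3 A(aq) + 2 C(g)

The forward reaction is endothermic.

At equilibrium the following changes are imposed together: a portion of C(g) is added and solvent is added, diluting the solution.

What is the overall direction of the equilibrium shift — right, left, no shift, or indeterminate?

cannot be determined

Adding C (g), a product, drives the reaction to the left.
Dilution lowers every aqueous concentration by the same factor. Δn_aq = 3 − 0 = +3, so the system shifts toward the side with more dissolved moles — to the right.
The individual effects push in opposite directions; without quantitative information the net direction cannot be determined.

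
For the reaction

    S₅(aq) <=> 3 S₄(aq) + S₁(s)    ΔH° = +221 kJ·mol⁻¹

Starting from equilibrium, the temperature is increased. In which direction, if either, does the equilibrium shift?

The forward reaction is endothermic. Raising T favours the endothermic direction — shift to the right.

right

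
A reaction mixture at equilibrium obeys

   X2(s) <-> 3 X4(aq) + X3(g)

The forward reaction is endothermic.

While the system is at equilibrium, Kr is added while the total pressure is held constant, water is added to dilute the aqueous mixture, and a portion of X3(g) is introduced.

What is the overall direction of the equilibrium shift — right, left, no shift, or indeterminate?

Adding inert gas at constant total pressure expands the volume and lowers every reacting partial pressure. With Δn_gas = 1 − 0 = +1, Q moves away from K toward the side with fewer gas moles, so the system shifts toward the side with more gas moles — to the right.
Dilution lowers every aqueous concentration by the same factor. Δn_aq = 3 − 0 = +3, so the system shifts toward the side with more dissolved moles — to the right.
Adding X3 (g), a product, drives the reaction to the left.
The individual effects push in opposite directions; without quantitative information the net direction cannot be determined.

cannot be determined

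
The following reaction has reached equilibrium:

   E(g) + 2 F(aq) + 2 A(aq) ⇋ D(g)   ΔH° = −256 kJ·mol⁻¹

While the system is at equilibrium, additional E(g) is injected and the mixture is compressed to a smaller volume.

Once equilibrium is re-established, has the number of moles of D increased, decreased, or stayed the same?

increases

Adding E (g), a reactant, drives the reaction to the right.
Gas moles: reactants 1, products 1. Δn_gas = 0, so a volume change leaves Q equal to K — no shift from this change.
The net shift is to the right. D is a product, so its amount increases.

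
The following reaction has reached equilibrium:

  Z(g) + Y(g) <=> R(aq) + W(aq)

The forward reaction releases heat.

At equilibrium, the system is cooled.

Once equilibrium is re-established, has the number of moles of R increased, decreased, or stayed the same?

The forward reaction is exothermic. Lowering T favours the exothermic direction — shift to the right.
The net shift is to the right. R is a product, so its amount increases.

increases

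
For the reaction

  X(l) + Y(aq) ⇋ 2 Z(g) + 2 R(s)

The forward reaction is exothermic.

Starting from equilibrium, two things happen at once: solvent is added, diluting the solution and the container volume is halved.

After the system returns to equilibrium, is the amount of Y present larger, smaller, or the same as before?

Dilution lowers every aqueous concentration by the same factor. Δn_aq = 0 − 1 = -1, so the system shifts toward the side with more dissolved moles — to the left.
Gas moles: reactants 0, products 2 (Δn_gas = +2). Compression shifts the system toward the side with fewer moles of gas — to the left.
The net shift is to the left. Y is a reactant, so its amount increases.

increases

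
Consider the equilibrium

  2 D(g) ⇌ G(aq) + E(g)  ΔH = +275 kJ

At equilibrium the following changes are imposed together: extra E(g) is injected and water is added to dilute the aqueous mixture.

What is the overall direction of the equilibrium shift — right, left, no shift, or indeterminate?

cannot be determined

Adding E (g), a product, drives the reaction to the left.
Dilution lowers every aqueous concentration by the same factor. Δn_aq = 1 − 0 = +1, so the system shifts toward the side with more dissolved moles — to the right.
The individual effects push in opposite directions; without quantitative information the net direction cannot be determined.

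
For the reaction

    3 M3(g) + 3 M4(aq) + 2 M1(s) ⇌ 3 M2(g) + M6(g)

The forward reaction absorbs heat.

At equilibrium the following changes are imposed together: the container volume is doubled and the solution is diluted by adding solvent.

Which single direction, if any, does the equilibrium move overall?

cannot be determined

Gas moles: reactants 3, products 4 (Δn_gas = +1). Expansion shifts the system toward the side with more moles of gas — to the right.
Dilution lowers every aqueous concentration by the same factor. Δn_aq = 0 − 3 = -3, so the system shifts toward the side with more dissolved moles — to the left.
The individual effects push in opposite directions; without quantitative information the net direction cannot be determined.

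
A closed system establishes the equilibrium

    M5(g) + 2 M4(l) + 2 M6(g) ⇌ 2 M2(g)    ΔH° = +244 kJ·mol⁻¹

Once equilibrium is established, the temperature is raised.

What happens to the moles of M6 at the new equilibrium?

The forward reaction is endothermic. Raising T favours the endothermic direction — shift to the right.
The net shift is to the right. M6 is a reactant, so its amount decreases.

decreases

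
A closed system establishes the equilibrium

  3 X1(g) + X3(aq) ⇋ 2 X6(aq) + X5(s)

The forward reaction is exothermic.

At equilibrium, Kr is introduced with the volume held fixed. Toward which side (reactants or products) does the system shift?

no shift

At constant volume, adding an inert gas leaves every reacting species' partial pressure unchanged, so Q is unchanged — no shift from this change.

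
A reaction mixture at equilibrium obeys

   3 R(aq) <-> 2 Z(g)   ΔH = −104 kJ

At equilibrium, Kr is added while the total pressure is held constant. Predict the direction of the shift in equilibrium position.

right

Adding inert gas at constant total pressure expands the volume and lowers every reacting partial pressure. With Δn_gas = 2 − 0 = +2, Q moves away from K toward the side with fewer gas moles, so the system shifts toward the side with more gas moles — to the right.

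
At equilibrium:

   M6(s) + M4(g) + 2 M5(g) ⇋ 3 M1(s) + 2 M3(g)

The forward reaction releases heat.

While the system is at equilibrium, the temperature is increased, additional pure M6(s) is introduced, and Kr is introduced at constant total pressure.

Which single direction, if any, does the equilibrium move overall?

left

The forward reaction is exothermic. Raising T favours the endothermic direction — shift to the left.
M6 is a pure solid; its activity is 1 regardless of amount, so Q is unaffected — no shift from this change.
Adding inert gas at constant total pressure expands the volume and lowers every reacting partial pressure. With Δn_gas = 2 − 3 = -1, Q moves away from K toward the side with fewer gas moles, so the system shifts toward the side with more gas moles — to the left.
Only the nonzero effect(s) matter; the net shift is to the left.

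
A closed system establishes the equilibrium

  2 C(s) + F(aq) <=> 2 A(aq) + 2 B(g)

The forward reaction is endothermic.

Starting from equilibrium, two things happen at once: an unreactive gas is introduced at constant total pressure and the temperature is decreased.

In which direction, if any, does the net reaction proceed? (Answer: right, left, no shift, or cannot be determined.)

cannot be determined

Adding inert gas at constant total pressure expands the volume and lowers every reacting partial pressure. With Δn_gas = 2 − 0 = +2, Q moves away from K toward the side with fewer gas moles, so the system shifts toward the side with more gas moles — to the right.
The forward reaction is endothermic. Lowering T favours the exothermic direction — shift to the left.
The individual effects push in opposite directions; without quantitative information the net direction cannot be determined.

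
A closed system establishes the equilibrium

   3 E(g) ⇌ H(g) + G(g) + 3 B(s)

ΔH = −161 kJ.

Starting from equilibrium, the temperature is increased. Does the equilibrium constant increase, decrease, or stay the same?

K depends on temperature via the van 't Hoff relation. The forward reaction is exothermic, so raising T decreases K.

decreases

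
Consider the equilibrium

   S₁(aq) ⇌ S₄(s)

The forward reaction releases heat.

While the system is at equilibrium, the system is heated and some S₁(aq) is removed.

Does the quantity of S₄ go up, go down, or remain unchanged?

decreases

The forward reaction is exothermic. Raising T favours the endothermic direction — shift to the left.
Removing S₁ (aq), a reactant, drives the reaction to the left.
The net shift is to the left. S₄ is a product, so its amount decreases.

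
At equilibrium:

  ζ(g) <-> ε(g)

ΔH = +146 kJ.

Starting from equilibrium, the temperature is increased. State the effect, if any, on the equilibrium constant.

K depends on temperature via the van 't Hoff relation. The forward reaction is endothermic, so raising T increases K.

increases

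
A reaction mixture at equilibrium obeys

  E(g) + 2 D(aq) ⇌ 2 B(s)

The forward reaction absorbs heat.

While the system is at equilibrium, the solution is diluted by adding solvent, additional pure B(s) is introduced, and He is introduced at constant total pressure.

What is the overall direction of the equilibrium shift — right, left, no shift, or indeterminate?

Dilution lowers every aqueous concentration by the same factor. Δn_aq = 0 − 2 = -2, so the system shifts toward the side with more dissolved moles — to the left.
B is a pure solid; its activity is 1 regardless of amount, so Q is unaffected — no shift from this change.
Adding inert gas at constant total pressure expands the volume and lowers every reacting partial pressure. With Δn_gas = 0 − 1 = -1, Q moves away from K toward the side with fewer gas moles, so the system shifts toward the side with more gas moles — to the left.
Only the nonzero effect(s) matter; the net shift is to the left.

left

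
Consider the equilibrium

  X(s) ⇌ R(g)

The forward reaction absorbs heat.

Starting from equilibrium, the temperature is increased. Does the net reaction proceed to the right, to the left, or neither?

right

The forward reaction is endothermic. Raising T favours the endothermic direction — shift to the right.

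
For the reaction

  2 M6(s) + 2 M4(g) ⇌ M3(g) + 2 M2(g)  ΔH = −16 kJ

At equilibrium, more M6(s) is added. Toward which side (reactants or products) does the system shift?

M6 is a pure solid; its activity is 1 regardless of amount, so Q is unaffected — no shift from this change.

no shift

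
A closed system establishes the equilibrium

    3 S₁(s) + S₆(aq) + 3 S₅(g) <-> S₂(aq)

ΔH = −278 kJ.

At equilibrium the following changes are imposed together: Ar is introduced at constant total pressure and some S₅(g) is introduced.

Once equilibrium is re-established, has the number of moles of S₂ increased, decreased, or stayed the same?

cannot be determined

Adding inert gas at constant total pressure expands the volume and lowers every reacting partial pressure. With Δn_gas = 0 − 3 = -3, Q moves away from K toward the side with fewer gas moles, so the system shifts toward the side with more gas moles — to the left.
Adding S₅ (g), a reactant, drives the reaction to the right.
The two effects oppose each other, so the net shift — and hence the change in S₂ — cannot be determined from the given information.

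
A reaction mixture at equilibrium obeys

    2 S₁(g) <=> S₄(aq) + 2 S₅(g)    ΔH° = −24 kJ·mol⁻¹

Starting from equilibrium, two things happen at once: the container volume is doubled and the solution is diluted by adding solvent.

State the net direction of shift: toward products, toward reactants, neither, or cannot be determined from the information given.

right

Gas moles: reactants 2, products 2. Δn_gas = 0, so a volume change leaves Q equal to K — no shift from this change.
Dilution lowers every aqueous concentration by the same factor. Δn_aq = 1 − 0 = +1, so the system shifts toward the side with more dissolved moles — to the right.
Only the nonzero effect(s) matter; the net shift is to the right.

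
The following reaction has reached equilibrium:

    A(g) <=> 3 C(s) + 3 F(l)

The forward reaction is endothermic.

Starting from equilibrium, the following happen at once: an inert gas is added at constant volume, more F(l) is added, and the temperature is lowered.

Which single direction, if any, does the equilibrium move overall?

left

At constant volume, adding an inert gas leaves every reacting species' partial pressure unchanged, so Q is unchanged — no shift from this change.
F is a pure liquid; its activity is 1 regardless of amount, so Q is unaffected — no shift from this change.
The forward reaction is endothermic. Lowering T favours the exothermic direction — shift to the left.
Only the nonzero effect(s) matter; the net shift is to the left.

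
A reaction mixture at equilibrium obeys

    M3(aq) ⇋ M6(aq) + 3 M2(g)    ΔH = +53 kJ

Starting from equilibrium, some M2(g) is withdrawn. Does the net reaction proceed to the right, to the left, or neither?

Removing M2 (g), a product, drives the reaction to the right.

right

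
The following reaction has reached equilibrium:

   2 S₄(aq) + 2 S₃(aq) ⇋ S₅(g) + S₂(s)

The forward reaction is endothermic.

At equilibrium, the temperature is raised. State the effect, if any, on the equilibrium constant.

K depends on temperature via the van 't Hoff relation. The forward reaction is endothermic, so raising T increases K.

increases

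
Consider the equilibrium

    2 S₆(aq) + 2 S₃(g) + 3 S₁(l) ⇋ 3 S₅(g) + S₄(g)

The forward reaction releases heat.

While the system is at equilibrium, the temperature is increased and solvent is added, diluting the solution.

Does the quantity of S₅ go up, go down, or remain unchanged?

decreases

The forward reaction is exothermic. Raising T favours the endothermic direction — shift to the left.
Dilution lowers every aqueous concentration by the same factor. Δn_aq = 0 − 2 = -2, so the system shifts toward the side with more dissolved moles — to the left.
The net shift is to the left. S₅ is a product, so its amount decreases.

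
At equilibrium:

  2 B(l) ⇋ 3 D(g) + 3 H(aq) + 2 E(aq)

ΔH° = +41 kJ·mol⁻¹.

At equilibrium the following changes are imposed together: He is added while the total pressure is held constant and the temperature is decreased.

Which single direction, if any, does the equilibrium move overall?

cannot be determined

Adding inert gas at constant total pressure expands the volume and lowers every reacting partial pressure. With Δn_gas = 3 − 0 = +3, Q moves away from K toward the side with fewer gas moles, so the system shifts toward the side with more gas moles — to the right.
The forward reaction is endothermic. Lowering T favours the exothermic direction — shift to the left.
The individual effects push in opposite directions; without quantitative information the net direction cannot be determined.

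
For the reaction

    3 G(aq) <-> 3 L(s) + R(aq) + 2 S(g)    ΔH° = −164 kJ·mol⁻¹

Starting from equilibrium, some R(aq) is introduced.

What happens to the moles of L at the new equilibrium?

Adding R (aq), a product, drives the reaction to the left.
The net shift is to the left. L is a product, so its amount decreases.

decreases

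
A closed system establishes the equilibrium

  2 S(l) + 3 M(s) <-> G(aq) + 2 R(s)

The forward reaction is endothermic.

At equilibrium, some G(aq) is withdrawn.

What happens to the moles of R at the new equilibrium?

Removing G (aq), a product, drives the reaction to the right.
The net shift is to the right. R is a product, so its amount increases.

increases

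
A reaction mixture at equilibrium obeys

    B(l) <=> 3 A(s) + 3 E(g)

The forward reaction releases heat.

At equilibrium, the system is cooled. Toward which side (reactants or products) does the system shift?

right

The forward reaction is exothermic. Lowering T favours the exothermic direction — shift to the right.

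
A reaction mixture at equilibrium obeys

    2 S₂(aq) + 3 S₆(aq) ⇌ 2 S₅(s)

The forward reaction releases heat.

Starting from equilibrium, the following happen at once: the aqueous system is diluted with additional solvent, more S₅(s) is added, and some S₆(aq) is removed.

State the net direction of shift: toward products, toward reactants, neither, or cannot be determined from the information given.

left

Dilution lowers every aqueous concentration by the same factor. Δn_aq = 0 − 5 = -5, so the system shifts toward the side with more dissolved moles — to the left.
S₅ is a pure solid; its activity is 1 regardless of amount, so Q is unaffected — no shift from this change.
Removing S₆ (aq), a reactant, drives the reaction to the left.
Only the nonzero effect(s) matter; the net shift is to the left.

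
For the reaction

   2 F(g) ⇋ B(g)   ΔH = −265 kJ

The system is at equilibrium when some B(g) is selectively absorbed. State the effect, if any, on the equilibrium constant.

The equilibrium constant depends only on temperature. This perturbation may move the position of equilibrium, but since T is unchanged, K itself is unchanged.

unchanged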